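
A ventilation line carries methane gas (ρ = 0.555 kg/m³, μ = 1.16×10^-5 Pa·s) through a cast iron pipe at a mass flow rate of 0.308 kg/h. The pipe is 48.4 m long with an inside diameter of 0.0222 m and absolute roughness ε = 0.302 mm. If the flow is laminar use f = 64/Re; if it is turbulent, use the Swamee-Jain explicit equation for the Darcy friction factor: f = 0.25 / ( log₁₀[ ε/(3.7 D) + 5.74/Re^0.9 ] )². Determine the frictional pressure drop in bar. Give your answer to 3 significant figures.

ṁ = 0.308 kg/h = 0.308/3600 = 8.556e-05 kg/s.
A = πD²/4 = π(0.0222)²/4 = 0.0003871 m²; mean velocity V = ṁ/(ρA) = 8.556e-05/(0.555 · 0.0003871) = 0.3983 m/s.
Reynolds number Re = ρVD/μ = 0.555 · 0.3983 · 0.0222 / 1.16e-05 = 423.
Re < 2300 → laminar flow, so f = 64/Re = 64/423 = 0.1513 (the turbulent correlation is not needed).
Darcy-Weisbach: ΔP = f(L/D)(ρV²/2) = 0.1513·(48.4/0.0222)·(0.555·0.3983²/2) = 0.1513·2180·0.04401 = 14.52 Pa.
ΔP = 14.52 Pa = 1.45×10^-4 bar.

ΔP ≈ 1.45×10^-4 bar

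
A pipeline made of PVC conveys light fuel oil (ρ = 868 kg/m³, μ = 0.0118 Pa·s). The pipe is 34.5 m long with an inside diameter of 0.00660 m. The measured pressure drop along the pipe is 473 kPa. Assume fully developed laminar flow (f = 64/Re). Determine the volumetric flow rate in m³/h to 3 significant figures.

For laminar flow, f = 64/Re with Re = ρVD/μ, so Darcy-Weisbach reduces to ΔP = 32μLV/D². Solving for V: V = ΔP·D²/(32μL) = 4.73e+05·(0.0066)²/(32·0.0118·34.5) = 1.582 m/s.
Check: Re = ρVD/μ = 868·1.582·0.0066/0.0118 = 767.9 < 2300, so the laminar assumption holds.
Q = V·A = 1.582·(π/4·0.0066²) = 5.411e-05 m³/s = 0.195 m³/h.

Q ≈ 0.195 m³/h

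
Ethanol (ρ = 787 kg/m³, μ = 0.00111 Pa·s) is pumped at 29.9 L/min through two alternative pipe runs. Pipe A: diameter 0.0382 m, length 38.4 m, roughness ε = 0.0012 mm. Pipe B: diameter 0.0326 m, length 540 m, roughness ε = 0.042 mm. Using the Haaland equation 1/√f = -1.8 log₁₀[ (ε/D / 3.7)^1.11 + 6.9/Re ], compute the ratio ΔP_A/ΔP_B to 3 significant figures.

ΔP_A/ΔP_B ≈ 0.0314

Pipe A: V = Q/A = 0.0004983/0.001146 = 0.4348 m/s; Re = 1.178e+04; ε/D = 3.14e-05; Haaland → f = 0.02958; ΔP_A = f(L/D)(ρV²/2) = 2212 Pa.
Pipe B: V = Q/A = 0.0004983/0.0008347 = 0.597 m/s; Re = 1.38e+04; ε/D = 0.00129; Haaland → f = 0.03032; ΔP_B = f(L/D)(ρV²/2) = 7.045e+04 Pa.
ΔP_A/ΔP_B = 2212/7.045e+04 = 0.0314.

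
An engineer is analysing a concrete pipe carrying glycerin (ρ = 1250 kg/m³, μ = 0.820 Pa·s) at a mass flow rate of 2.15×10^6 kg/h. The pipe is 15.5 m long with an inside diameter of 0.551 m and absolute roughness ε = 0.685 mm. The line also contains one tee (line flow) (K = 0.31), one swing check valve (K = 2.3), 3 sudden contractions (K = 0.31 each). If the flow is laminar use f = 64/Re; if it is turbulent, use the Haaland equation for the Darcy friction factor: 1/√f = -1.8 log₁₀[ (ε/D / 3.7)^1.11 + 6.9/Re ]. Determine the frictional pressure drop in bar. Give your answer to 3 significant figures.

ṁ = 2.15×10^6 kg/h = 2.15×10^6/3600 = 597.2 kg/s.
A = πD²/4 = π(0.551)²/4 = 0.2384 m²; mean velocity V = ṁ/(ρA) = 597.2/(1250 · 0.2384) = 2.004 m/s.
Reynolds number Re = ρVD/μ = 1250 · 2.004 · 0.551 / 0.82 = 1683.
Re < 2300 → laminar flow, so f = 64/Re = 64/1683 = 0.03803 (the turbulent correlation is not needed).
Total minor-loss coefficient ΣK = 1·0.31 + 1·2.3 + 3·0.31 = 3.54.
ΔP = [f·L/D + ΣK]·(ρV²/2) = [0.03803·15.5/0.551 + 3.54]·(1250·2.004²/2) = [1.07 + 3.54]·2509 = 1.157e+04 Pa.
ΔP = 1.157e+04 Pa = 0.116 bar.

ΔP ≈ 0.116 bar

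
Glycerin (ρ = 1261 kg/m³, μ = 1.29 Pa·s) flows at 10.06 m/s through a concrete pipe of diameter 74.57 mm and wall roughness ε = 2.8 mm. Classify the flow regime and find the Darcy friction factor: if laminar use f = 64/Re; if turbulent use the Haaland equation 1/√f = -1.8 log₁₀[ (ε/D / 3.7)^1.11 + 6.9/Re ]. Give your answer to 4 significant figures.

Re = ρVD/μ = 1261·10.06·0.07457/1.29 = 733.3.
Re < 2300 → laminar, so f = 64/Re = 0.08728 (roughness is irrelevant in laminar flow).

f ≈ 0.08728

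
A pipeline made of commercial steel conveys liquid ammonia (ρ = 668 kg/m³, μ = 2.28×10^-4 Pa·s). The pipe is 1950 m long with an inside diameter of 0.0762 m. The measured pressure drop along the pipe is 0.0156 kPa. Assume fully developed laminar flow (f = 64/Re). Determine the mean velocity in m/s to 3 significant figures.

For laminar flow, f = 64/Re with Re = ρVD/μ, so Darcy-Weisbach reduces to ΔP = 32μLV/D². Solving for V: V = ΔP·D²/(32μL) = 15.6·(0.0762)²/(32·0.000228·1950) = 0.006367 m/s.
Check: Re = ρVD/μ = 668·0.006367·0.0762/0.000228 = 1421 < 2300, so the laminar assumption holds.

V ≈ 0.00637 m/s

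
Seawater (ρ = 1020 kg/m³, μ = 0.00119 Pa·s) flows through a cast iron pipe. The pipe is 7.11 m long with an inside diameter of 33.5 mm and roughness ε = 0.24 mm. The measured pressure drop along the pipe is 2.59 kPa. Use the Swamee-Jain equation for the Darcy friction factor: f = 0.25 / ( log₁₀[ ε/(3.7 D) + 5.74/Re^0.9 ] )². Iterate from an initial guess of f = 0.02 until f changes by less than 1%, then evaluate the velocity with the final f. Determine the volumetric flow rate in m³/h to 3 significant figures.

Q ≈ 2.53 m³/h

Rearranging Darcy-Weisbach: V = √(2·ΔP·D/(f·L·ρ)). With ε/D = 0.00024/0.0335 = 0.00716, iterate starting from f = 0.02:
  f = 0.02 → V = √(2·2590·0.0335/(0.02·7.11·1020)) = 1.094 m/s; Re = ρVD/μ = 3.141e+04; f → 0.03668
  f = 0.03668 → V = 0.8077 m/s; Re = 2.319e+04; f → 0.03747
  f = 0.03747 → V = 0.7991 m/s; Re = 2.295e+04; f → 0.0375
Converged (Δf/f < 1%). With the final f = 0.0375: V = √(2·2590·0.0335/(0.0375·7.11·1020)) = 0.7988 m/s.
Q = V·A = 0.7988·(π/4·0.0335²) = 0.000704 m³/s = 2.53 m³/h.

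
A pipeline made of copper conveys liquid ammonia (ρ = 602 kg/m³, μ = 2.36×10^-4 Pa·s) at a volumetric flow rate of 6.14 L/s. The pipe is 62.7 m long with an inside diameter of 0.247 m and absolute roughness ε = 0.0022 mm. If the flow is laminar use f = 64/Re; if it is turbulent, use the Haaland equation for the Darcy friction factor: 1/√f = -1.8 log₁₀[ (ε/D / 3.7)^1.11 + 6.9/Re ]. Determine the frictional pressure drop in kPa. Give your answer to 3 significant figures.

ΔP ≈ 0.0234 kPa

Q = 6.14 L/s = 6.14/1000 = 0.00614 m³/s.
Cross-sectional area A = πD²/4 = π(0.247)²/4 = 0.04792 m²; mean velocity V = Q/A = 0.00614/0.04792 = 0.1281 m/s.
Reynolds number Re = ρVD/μ = 602 · 0.1281 · 0.247 / 0.000236 = 8.074e+04.
Re > 4000 → turbulent. Relative roughness ε/D = 2.2e-06/0.247 = 8.91e-06. Haaland: 1/√f = -1.8 log₁₀[(8.91e-06/3.7)^1.11 + 6.9/8.074e+04] = -1.8 log₁₀[5.8e-07 + 8.55e-05] = 7.318, so f = 0.01868.
Darcy-Weisbach: ΔP = f(L/D)(ρV²/2) = 0.01868·(62.7/0.247)·(602·0.1281²/2) = 0.01868·253.8·4.942 = 23.43 Pa.
ΔP = 23.43 Pa = 0.0234 kPa.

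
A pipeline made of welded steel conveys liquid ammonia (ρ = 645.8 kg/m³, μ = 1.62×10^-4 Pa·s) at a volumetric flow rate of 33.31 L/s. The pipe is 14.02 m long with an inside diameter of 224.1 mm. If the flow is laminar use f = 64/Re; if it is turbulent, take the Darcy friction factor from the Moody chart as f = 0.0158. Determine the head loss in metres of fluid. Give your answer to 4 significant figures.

h_f ≈ 0.03593 m

Q = 33.31 L/s = 33.31/1000 = 0.03331 m³/s.
Cross-sectional area A = πD²/4 = π(0.2241)²/4 = 0.03944 m²; mean velocity V = Q/A = 0.03331/0.03944 = 0.8445 m/s.
Reynolds number Re = ρVD/μ = 645.8 · 0.8445 · 0.2241 / 0.000162 = 7.544e+05.
Re > 4000 → turbulent; use the Moody-chart value f = 0.0158.
Darcy-Weisbach: ΔP = f(L/D)(ρV²/2) = 0.0158·(14.02/0.2241)·(645.8·0.8445²/2) = 0.0158·62.56·230.3 = 227.6 Pa.
Head loss h_f = ΔP/(ρg) = 227.6/(645.8·9.81) = 0.03593 m.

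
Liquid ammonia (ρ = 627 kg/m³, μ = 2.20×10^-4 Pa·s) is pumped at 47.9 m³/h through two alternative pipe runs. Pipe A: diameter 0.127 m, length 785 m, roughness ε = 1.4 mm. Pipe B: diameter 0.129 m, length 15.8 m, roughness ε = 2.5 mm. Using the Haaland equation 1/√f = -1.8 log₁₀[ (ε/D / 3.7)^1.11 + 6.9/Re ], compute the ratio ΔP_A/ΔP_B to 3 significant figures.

Pipe A: V = Q/A = 0.01331/0.01267 = 1.05 m/s; Re = 3.802e+05; ε/D = 0.011; Haaland → f = 0.0394; ΔP_A = f(L/D)(ρV²/2) = 8.424e+04 Pa.
Pipe B: V = Q/A = 0.01331/0.01307 = 1.018 m/s; Re = 3.743e+05; ε/D = 0.0194; Haaland → f = 0.04826; ΔP_B = f(L/D)(ρV²/2) = 1920 Pa.
ΔP_A/ΔP_B = 8.424e+04/1920 = 43.9.

ΔP_A/ΔP_B ≈ 43.9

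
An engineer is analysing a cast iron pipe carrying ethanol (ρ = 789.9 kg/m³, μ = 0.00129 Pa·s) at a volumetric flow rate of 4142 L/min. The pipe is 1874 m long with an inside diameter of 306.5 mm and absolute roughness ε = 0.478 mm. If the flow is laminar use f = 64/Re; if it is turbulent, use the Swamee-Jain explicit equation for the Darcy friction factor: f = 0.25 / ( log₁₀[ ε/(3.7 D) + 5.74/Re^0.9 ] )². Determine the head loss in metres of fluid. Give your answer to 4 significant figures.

Q = 4142 L/min = 4142/60000 = 0.06903 m³/s.
Cross-sectional area A = πD²/4 = π(0.3065)²/4 = 0.07378 m²; mean velocity V = Q/A = 0.06903/0.07378 = 0.9356 m/s.
Reynolds number Re = ρVD/μ = 789.9 · 0.9356 · 0.3065 / 0.00129 = 1.756e+05.
Re > 4000 → turbulent. Relative roughness ε/D = 0.000478/0.3065 = 0.00156. Swamee-Jain: f = 0.25/(log₁₀[0.00156/3.7 + 5.74/1.756e+05^0.9])² = 0.25/(log₁₀[0.000421 + 0.000109])² = 0.25/(-3.275)² = 0.02331.
Darcy-Weisbach: ΔP = f(L/D)(ρV²/2) = 0.02331·(1874/0.3065)·(789.9·0.9356²/2) = 0.02331·6114·345.7 = 4.927e+04 Pa.
Head loss h_f = ΔP/(ρg) = 4.927e+04/(789.9·9.81) = 6.359 m.

h_f ≈ 6.359 m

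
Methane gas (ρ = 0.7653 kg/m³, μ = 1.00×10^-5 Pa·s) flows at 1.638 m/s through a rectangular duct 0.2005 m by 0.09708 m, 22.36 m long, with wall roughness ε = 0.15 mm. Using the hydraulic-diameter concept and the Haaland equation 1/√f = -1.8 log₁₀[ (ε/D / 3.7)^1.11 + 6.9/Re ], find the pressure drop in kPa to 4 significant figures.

Hydraulic diameter D_h = 4A/P = 4·(0.2005·0.09708)/(2·(0.2005+0.09708)) = 0.07786/0.5952 = 0.1308 m.
Re = ρVD_h/μ = 0.7653·1.638·0.1308/1e-05 = 1.64e+04.
ε/D_h = 0.00015/0.1308 = 0.00115; Haaland gives 1/√f = -1.8 log₁₀[0.000127+0.000421] = 5.87, so f = 0.02902.
ΔP = f(L/D_h)(ρV²/2) = 0.02902·22.36/0.1308·1.027 = 5.093 Pa.
ΔP = 0.005093 kPa.

ΔP ≈ 0.005093 kPa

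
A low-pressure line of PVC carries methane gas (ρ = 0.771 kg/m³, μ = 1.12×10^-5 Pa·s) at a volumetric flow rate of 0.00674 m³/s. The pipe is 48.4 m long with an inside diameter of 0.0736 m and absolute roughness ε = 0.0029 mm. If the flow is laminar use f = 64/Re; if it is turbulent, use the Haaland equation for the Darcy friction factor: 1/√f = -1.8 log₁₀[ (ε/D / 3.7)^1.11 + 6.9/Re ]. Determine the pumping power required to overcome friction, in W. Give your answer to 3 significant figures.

P ≈ 0.141 W

Cross-sectional area A = πD²/4 = π(0.0736)²/4 = 0.004254 m²; mean velocity V = Q/A = 0.00674/0.004254 = 1.584 m/s.
Reynolds number Re = ρVD/μ = 0.771 · 1.584 · 0.0736 / 1.12e-05 = 8027.
Re > 4000 → turbulent. Relative roughness ε/D = 2.9e-06/0.0736 = 3.94e-05. Haaland: 1/√f = -1.8 log₁₀[(3.94e-05/3.7)^1.11 + 6.9/8027] = -1.8 log₁₀[3.02e-06 + 0.00086] = 5.515, so f = 0.03287.
Darcy-Weisbach: ΔP = f(L/D)(ρV²/2) = 0.03287·(48.4/0.0736)·(0.771·1.584²/2) = 0.03287·657.6·0.9675 = 20.91 Pa.
Pumping power P = QΔP = 0.00674·20.91 = 0.1410 W = 0.141 W.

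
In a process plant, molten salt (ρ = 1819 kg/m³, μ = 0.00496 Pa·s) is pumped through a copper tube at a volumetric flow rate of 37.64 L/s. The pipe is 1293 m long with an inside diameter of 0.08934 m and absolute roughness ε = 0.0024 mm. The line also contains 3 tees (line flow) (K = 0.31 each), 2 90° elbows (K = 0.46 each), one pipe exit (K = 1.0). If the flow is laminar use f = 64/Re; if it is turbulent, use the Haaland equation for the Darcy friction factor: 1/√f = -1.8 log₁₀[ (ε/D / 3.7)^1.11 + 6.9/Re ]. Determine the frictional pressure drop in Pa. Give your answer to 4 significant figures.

Q = 37.64 L/s = 37.64/1000 = 0.03764 m³/s.
Cross-sectional area A = πD²/4 = π(0.08934)²/4 = 0.006269 m²; mean velocity V = Q/A = 0.03764/0.006269 = 6.004 m/s.
Reynolds number Re = ρVD/μ = 1819 · 6.004 · 0.08934 / 0.00496 = 1.967e+05.
Re > 4000 → turbulent. Relative roughness ε/D = 2.4e-06/0.08934 = 2.69e-05. Haaland: 1/√f = -1.8 log₁₀[(2.69e-05/3.7)^1.11 + 6.9/1.967e+05] = -1.8 log₁₀[1.98e-06 + 3.51e-05] = 7.976, so f = 0.01572.
Total minor-loss coefficient ΣK = 3·0.31 + 2·0.46 + 1·1 = 2.85.
ΔP = [f·L/D + ΣK]·(ρV²/2) = [0.01572·1293/0.08934 + 2.85]·(1819·6.004²/2) = [227.5 + 2.85]·3.279e+04 = 7.553e+06 Pa.

ΔP ≈ 7553000 Pa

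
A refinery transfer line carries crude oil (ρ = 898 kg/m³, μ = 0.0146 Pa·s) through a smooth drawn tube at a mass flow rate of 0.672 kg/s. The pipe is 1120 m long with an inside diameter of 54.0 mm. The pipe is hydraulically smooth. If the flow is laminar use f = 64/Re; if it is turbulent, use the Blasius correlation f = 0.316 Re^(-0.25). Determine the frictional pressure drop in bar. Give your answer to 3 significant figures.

A = πD²/4 = π(0.054)²/4 = 0.00229 m²; mean velocity V = ṁ/(ρA) = 0.672/(898 · 0.00229) = 0.3267 m/s.
Reynolds number Re = ρVD/μ = 898 · 0.3267 · 0.054 / 0.0146 = 1085.
Re < 2300 → laminar flow, so f = 64/Re = 64/1085 = 0.05897 (the turbulent correlation is not needed).
Darcy-Weisbach: ΔP = f(L/D)(ρV²/2) = 0.05897·(1120/0.054)·(898·0.3267²/2) = 0.05897·2.074e+04·47.94 = 5.863e+04 Pa.
ΔP = 5.863e+04 Pa = 0.586 bar.

ΔP ≈ 0.586 bar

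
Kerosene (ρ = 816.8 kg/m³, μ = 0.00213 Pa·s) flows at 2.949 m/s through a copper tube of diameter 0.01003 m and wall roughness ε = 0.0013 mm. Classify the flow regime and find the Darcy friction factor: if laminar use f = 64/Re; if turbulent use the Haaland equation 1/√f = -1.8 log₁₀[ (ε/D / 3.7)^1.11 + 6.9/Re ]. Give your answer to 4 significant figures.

Re = ρVD/μ = 816.8·2.949·0.01003/0.00213 = 1.134e+04.
Re > 4000 → turbulent. ε/D = 1.3e-06/0.01003 = 0.00013; Haaland: 1/√f = -1.8 log₁₀[1.13e-05 + 0.000608] = 5.774, so f = 0.02999.

f ≈ 0.02999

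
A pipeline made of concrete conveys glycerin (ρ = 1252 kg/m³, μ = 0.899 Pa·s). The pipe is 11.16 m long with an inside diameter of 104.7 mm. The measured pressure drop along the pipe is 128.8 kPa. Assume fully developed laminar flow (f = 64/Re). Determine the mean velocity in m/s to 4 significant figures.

V ≈ 4.398 m/s

For laminar flow, f = 64/Re with Re = ρVD/μ, so Darcy-Weisbach reduces to ΔP = 32μLV/D². Solving for V: V = ΔP·D²/(32μL) = 1.288e+05·(0.1047)²/(32·0.899·11.16) = 4.398 m/s.
Check: Re = ρVD/μ = 1252·4.398·0.1047/0.899 = 641.2 < 2300, so the laminar assumption holds.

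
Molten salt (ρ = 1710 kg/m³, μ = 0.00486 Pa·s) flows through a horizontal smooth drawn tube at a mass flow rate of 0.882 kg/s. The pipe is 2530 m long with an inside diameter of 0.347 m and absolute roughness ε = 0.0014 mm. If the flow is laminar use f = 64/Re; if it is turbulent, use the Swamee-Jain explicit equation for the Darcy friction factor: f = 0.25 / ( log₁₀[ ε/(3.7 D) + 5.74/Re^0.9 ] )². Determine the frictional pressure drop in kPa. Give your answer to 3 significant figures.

A = πD²/4 = π(0.347)²/4 = 0.09457 m²; mean velocity V = ṁ/(ρA) = 0.882/(1710 · 0.09457) = 0.005454 m/s.
Reynolds number Re = ρVD/μ = 1710 · 0.005454 · 0.347 / 0.00486 = 665.9.
Re < 2300 → laminar flow, so f = 64/Re = 64/665.9 = 0.09611 (the turbulent correlation is not needed).
Darcy-Weisbach: ΔP = f(L/D)(ρV²/2) = 0.09611·(2530/0.347)·(1710·0.005454²/2) = 0.09611·7291·0.02543 = 17.82 Pa.
ΔP = 17.82 Pa = 0.0178 kPa.

ΔP ≈ 0.0178 kPa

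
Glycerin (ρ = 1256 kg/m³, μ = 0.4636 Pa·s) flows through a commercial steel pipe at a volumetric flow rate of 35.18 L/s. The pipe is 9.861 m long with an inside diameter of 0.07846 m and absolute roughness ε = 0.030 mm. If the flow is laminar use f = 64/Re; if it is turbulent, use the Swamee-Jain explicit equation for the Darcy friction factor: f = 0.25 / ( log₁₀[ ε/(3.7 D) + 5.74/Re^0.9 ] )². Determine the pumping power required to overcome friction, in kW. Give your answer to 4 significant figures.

P ≈ 6.083 kW

Q = 35.18 L/s = 35.18/1000 = 0.03518 m³/s.
Cross-sectional area A = πD²/4 = π(0.07846)²/4 = 0.004835 m²; mean velocity V = Q/A = 0.03518/0.004835 = 7.276 m/s.
Reynolds number Re = ρVD/μ = 1256 · 7.276 · 0.07846 / 0.464 = 1547.
Re < 2300 → laminar flow, so f = 64/Re = 64/1547 = 0.04138 (the turbulent correlation is not needed).
Darcy-Weisbach: ΔP = f(L/D)(ρV²/2) = 0.04138·(9.861/0.07846)·(1256·7.276²/2) = 0.04138·125.7·3.325e+04 = 1.729e+05 Pa.
Pumping power P = QΔP = 0.03518·1.729e+05 = 6083.1 W = 6.083 kW.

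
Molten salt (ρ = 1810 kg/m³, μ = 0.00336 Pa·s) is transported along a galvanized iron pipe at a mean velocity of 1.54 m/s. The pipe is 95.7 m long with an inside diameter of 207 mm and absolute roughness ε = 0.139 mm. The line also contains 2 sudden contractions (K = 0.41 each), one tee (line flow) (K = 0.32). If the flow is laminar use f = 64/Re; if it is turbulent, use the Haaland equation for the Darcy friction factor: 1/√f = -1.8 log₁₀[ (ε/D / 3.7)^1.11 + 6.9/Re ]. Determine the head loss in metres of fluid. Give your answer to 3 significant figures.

h_f ≈ 1.24 m

Reynolds number Re = ρVD/μ = 1810 · 1.54 · 0.207 / 0.00336 = 1.717e+05.
Re > 4000 → turbulent. Relative roughness ε/D = 0.000139/0.207 = 0.000671. Haaland: 1/√f = -1.8 log₁₀[(0.000671/3.7)^1.11 + 6.9/1.717e+05] = -1.8 log₁₀[7.04e-05 + 4.02e-05] = 7.122, so f = 0.01972.
Total minor-loss coefficient ΣK = 2·0.41 + 1·0.32 = 1.14.
ΔP = [f·L/D + ΣK]·(ρV²/2) = [0.01972·95.7/0.207 + 1.14]·(1810·1.54²/2) = [9.115 + 1.14]·2146 = 2.201e+04 Pa.
Head loss h_f = ΔP/(ρg) = 2.201e+04/(1810·9.81) = 1.24 m.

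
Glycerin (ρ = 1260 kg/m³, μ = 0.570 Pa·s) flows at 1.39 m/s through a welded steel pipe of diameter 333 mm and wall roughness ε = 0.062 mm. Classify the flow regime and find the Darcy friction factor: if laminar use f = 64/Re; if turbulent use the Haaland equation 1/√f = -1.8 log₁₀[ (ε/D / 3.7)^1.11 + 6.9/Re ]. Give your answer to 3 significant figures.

Re = ρVD/μ = 1260·1.39·0.333/0.57 = 1023.
Re < 2300 → laminar, so f = 64/Re = 0.06255 (roughness is irrelevant in laminar flow).

f ≈ 0.0625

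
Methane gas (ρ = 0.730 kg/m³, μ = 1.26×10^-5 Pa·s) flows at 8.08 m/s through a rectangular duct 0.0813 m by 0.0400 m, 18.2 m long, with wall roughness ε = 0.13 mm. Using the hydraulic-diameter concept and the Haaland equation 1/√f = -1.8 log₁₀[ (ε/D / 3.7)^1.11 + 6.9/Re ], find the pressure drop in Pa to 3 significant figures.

ΔP ≈ 237 Pa

Hydraulic diameter D_h = 4A/P = 4·(0.0813·0.04)/(2·(0.0813+0.04)) = 0.01301/0.2426 = 0.05362 m.
Re = ρVD_h/μ = 0.73·8.08·0.05362/1.26e-05 = 2.51e+04.
ε/D_h = 0.00013/0.05362 = 0.00242; Haaland gives 1/√f = -1.8 log₁₀[0.000293+0.000275] = 5.843, so f = 0.02929.
ΔP = f(L/D_h)(ρV²/2) = 0.02929·18.2/0.05362·23.83 = 236.9 Pa.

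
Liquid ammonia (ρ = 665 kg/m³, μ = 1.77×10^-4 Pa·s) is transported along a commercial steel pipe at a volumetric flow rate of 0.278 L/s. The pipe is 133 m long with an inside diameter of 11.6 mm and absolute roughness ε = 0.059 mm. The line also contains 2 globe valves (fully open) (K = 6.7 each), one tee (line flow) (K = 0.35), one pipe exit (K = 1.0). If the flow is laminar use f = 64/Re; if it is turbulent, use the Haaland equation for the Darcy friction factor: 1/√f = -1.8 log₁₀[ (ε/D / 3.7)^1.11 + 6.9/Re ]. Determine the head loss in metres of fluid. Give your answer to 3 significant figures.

Q = 0.278 L/s = 0.278/1000 = 0.000278 m³/s.
Cross-sectional area A = πD²/4 = π(0.0116)²/4 = 0.0001057 m²; mean velocity V = Q/A = 0.000278/0.0001057 = 2.631 m/s.
Reynolds number Re = ρVD/μ = 665 · 2.631 · 0.0116 / 0.000177 = 1.146e+05.
Re > 4000 → turbulent. Relative roughness ε/D = 5.9e-05/0.0116 = 0.00509. Haaland: 1/√f = -1.8 log₁₀[(0.00509/3.7)^1.11 + 6.9/1.146e+05] = -1.8 log₁₀[0.000666 + 6.02e-05] = 5.65, so f = 0.03132.
Total minor-loss coefficient ΣK = 2·6.7 + 1·0.35 + 1·1 = 14.8.
ΔP = [f·L/D + ΣK]·(ρV²/2) = [0.03132·133/0.0116 + 14.8]·(665·2.631²/2) = [359.1 + 14.8]·2301 = 8.602e+05 Pa.
Head loss h_f = ΔP/(ρg) = 8.602e+05/(665·9.81) = 132 m.

h_f ≈ 132 m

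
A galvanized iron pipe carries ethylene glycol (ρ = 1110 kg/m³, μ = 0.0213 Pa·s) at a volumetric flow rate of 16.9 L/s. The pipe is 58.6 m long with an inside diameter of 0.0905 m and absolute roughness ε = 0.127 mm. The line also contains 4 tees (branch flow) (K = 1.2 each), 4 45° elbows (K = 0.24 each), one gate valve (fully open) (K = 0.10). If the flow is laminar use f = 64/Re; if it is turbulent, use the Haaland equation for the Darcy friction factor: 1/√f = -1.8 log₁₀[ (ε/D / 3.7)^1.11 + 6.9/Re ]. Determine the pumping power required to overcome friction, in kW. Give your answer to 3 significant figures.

Q = 16.9 L/s = 16.9/1000 = 0.0169 m³/s.
Cross-sectional area A = πD²/4 = π(0.0905)²/4 = 0.006433 m²; mean velocity V = Q/A = 0.0169/0.006433 = 2.627 m/s.
Reynolds number Re = ρVD/μ = 1110 · 2.627 · 0.0905 / 0.0213 = 1.239e+04.
Re > 4000 → turbulent. Relative roughness ε/D = 0.000127/0.0905 = 0.0014. Haaland: 1/√f = -1.8 log₁₀[(0.0014/3.7)^1.11 + 6.9/1.239e+04] = -1.8 log₁₀[0.000159 + 0.000557] = 5.661, so f = 0.03121.
Total minor-loss coefficient ΣK = 4·1.2 + 4·0.24 + 1·0.1 = 5.86.
ΔP = [f·L/D + ΣK]·(ρV²/2) = [0.03121·58.6/0.0905 + 5.86]·(1110·2.627²/2) = [20.21 + 5.86]·3831 = 9.986e+04 Pa.
Pumping power P = QΔP = 0.0169·9.986e+04 = 1688 W = 1.69 kW.

P ≈ 1.69 kW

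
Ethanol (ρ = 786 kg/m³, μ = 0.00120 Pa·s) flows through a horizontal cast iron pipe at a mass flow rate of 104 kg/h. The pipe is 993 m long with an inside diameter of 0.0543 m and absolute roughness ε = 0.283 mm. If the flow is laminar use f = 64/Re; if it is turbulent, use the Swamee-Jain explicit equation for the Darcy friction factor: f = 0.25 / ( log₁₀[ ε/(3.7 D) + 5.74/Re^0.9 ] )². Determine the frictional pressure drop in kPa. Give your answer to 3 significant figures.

ΔP ≈ 0.205 kPa

ṁ = 104 kg/h = 104/3600 = 0.02889 kg/s.
A = πD²/4 = π(0.0543)²/4 = 0.002316 m²; mean velocity V = ṁ/(ρA) = 0.02889/(786 · 0.002316) = 0.01587 m/s.
Reynolds number Re = ρVD/μ = 786 · 0.01587 · 0.0543 / 0.0012 = 564.5.
Re < 2300 → laminar flow, so f = 64/Re = 64/564.5 = 0.1134 (the turbulent correlation is not needed).
Darcy-Weisbach: ΔP = f(L/D)(ρV²/2) = 0.1134·(993/0.0543)·(786·0.01587²/2) = 0.1134·1.829e+04·0.099 = 205.3 Pa.
ΔP = 205.3 Pa = 0.205 kPa.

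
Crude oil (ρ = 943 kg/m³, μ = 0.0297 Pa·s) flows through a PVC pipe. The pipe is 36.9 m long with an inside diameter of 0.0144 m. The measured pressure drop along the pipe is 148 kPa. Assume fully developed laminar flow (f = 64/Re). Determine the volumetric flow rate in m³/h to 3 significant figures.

For laminar flow, f = 64/Re with Re = ρVD/μ, so Darcy-Weisbach reduces to ΔP = 32μLV/D². Solving for V: V = ΔP·D²/(32μL) = 1.48e+05·(0.0144)²/(32·0.0297·36.9) = 0.8751 m/s.
Check: Re = ρVD/μ = 943·0.8751·0.0144/0.0297 = 400.1 < 2300, so the laminar assumption holds.
Q = V·A = 0.8751·(π/4·0.0144²) = 0.0001425 m³/s = 0.513 m³/h.

Q ≈ 0.513 m³/h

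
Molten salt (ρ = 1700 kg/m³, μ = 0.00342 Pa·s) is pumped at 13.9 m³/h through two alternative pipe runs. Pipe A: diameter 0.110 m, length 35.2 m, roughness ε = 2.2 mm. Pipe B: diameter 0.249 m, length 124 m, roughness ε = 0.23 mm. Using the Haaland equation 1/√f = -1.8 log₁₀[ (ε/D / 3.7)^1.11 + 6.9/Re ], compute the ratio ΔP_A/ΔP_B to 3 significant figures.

Pipe A: V = Q/A = 0.003861/0.009503 = 0.4063 m/s; Re = 2.222e+04; ε/D = 0.02; Haaland → f = 0.05041; ΔP_A = f(L/D)(ρV²/2) = 2263 Pa.
Pipe B: V = Q/A = 0.003861/0.0487 = 0.07929 m/s; Re = 9814; ε/D = 0.000924; Haaland → f = 0.03222; ΔP_B = f(L/D)(ρV²/2) = 85.74 Pa.
ΔP_A/ΔP_B = 2263/85.74 = 26.4.

ΔP_A/ΔP_B ≈ 26.4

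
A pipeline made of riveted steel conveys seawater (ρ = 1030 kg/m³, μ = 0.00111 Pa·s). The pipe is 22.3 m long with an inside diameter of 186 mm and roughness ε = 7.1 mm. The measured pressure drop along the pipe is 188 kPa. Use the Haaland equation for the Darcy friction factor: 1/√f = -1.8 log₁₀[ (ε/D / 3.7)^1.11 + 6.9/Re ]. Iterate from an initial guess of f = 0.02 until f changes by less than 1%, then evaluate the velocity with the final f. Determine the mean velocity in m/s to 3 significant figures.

V ≈ 6.92 m/s

Rearranging Darcy-Weisbach: V = √(2·ΔP·D/(f·L·ρ)). With ε/D = 0.0071/0.186 = 0.0382, iterate starting from f = 0.02:
  f = 0.02 → V = √(2·1.88e+05·0.186/(0.02·22.3·1030)) = 12.34 m/s; Re = ρVD/μ = 2.13e+06; f → 0.0635
  f = 0.0635 → V = 6.925 m/s; Re = 1.195e+06; f → 0.06351
Converged (Δf/f < 1%). With the final f = 0.06351: V = √(2·1.88e+05·0.186/(0.06351·22.3·1030)) = 6.924 m/s.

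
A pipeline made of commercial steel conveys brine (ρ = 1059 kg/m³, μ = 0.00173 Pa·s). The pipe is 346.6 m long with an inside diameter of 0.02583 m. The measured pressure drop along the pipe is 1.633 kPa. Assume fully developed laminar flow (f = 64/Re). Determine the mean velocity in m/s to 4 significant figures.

V ≈ 0.05678 m/s

For laminar flow, f = 64/Re with Re = ρVD/μ, so Darcy-Weisbach reduces to ΔP = 32μLV/D². Solving for V: V = ΔP·D²/(32μL) = 1633·(0.02583)²/(32·0.00173·346.6) = 0.05678 m/s.
Check: Re = ρVD/μ = 1059·0.05678·0.02583/0.00173 = 897.8 < 2300, so the laminar assumption holds.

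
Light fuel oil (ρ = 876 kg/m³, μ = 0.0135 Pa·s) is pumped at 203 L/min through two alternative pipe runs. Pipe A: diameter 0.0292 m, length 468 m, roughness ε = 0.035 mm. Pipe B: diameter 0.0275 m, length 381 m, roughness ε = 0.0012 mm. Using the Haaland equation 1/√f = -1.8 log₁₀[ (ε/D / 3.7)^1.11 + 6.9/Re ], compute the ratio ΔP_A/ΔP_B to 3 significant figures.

Pipe A: V = Q/A = 0.003383/0.0006697 = 5.052 m/s; Re = 9573; ε/D = 0.0012; Haaland → f = 0.03279; ΔP_A = f(L/D)(ρV²/2) = 5.875e+06 Pa.
Pipe B: V = Q/A = 0.003383/0.000594 = 5.696 m/s; Re = 1.016e+04; ε/D = 4.36e-05; Haaland → f = 0.03079; ΔP_B = f(L/D)(ρV²/2) = 6.063e+06 Pa.
ΔP_A/ΔP_B = 5.875e+06/6.063e+06 = 0.969.

ΔP_A/ΔP_B ≈ 0.969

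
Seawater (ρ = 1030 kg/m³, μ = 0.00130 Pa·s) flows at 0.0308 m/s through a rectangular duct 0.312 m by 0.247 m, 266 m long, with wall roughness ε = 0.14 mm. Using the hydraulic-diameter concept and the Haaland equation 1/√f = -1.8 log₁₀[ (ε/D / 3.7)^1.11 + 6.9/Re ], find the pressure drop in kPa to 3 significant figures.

Hydraulic diameter D_h = 4A/P = 4·(0.312·0.247)/(2·(0.312+0.247)) = 0.3083/1.118 = 0.2757 m.
Re = ρVD_h/μ = 1030·0.0308·0.2757/0.0013 = 6728.
ε/D_h = 0.00014/0.2757 = 0.000508; Haaland gives 1/√f = -1.8 log₁₀[5.16e-05+0.00103] = 5.342, so f = 0.03504.
ΔP = f(L/D_h)(ρV²/2) = 0.03504·266/0.2757·0.4885 = 16.52 Pa.
ΔP = 0.0165 kPa.

ΔP ≈ 0.0165 kPa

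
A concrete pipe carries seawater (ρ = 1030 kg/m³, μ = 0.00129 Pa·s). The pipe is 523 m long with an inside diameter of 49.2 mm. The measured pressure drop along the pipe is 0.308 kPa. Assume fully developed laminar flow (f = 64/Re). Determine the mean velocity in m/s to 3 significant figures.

V ≈ 0.0345 m/s

For laminar flow, f = 64/Re with Re = ρVD/μ, so Darcy-Weisbach reduces to ΔP = 32μLV/D². Solving for V: V = ΔP·D²/(32μL) = 308·(0.0492)²/(32·0.00129·523) = 0.03453 m/s.
Check: Re = ρVD/μ = 1030·0.03453·0.0492/0.00129 = 1357 < 2300, so the laminar assumption holds.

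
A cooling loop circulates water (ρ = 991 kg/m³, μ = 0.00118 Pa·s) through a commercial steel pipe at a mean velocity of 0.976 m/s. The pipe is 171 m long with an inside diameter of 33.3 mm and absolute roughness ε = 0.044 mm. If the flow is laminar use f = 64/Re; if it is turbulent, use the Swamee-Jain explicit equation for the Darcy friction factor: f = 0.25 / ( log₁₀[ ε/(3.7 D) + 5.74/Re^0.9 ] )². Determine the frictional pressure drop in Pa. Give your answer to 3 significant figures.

Reynolds number Re = ρVD/μ = 991 · 0.976 · 0.0333 / 0.00118 = 2.73e+04.
Re > 4000 → turbulent. Relative roughness ε/D = 4.4e-05/0.0333 = 0.00132. Swamee-Jain: f = 0.25/(log₁₀[0.00132/3.7 + 5.74/2.73e+04^0.9])² = 0.25/(log₁₀[0.000357 + 0.000584])² = 0.25/(-3.026)² = 0.0273.
Darcy-Weisbach: ΔP = f(L/D)(ρV²/2) = 0.0273·(171/0.0333)·(991·0.976²/2) = 0.0273·5135·472 = 6.616e+04 Pa.

ΔP ≈ 66200 Pa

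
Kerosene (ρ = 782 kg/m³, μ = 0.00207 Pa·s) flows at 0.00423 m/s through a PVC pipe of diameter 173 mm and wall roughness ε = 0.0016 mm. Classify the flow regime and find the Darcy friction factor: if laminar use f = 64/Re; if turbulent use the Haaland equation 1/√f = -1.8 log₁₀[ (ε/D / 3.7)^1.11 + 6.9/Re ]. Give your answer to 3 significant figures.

Re = ρVD/μ = 782·0.00423·0.173/0.00207 = 276.5.
Re < 2300 → laminar, so f = 64/Re = 0.2315 (roughness is irrelevant in laminar flow).

f ≈ 0.232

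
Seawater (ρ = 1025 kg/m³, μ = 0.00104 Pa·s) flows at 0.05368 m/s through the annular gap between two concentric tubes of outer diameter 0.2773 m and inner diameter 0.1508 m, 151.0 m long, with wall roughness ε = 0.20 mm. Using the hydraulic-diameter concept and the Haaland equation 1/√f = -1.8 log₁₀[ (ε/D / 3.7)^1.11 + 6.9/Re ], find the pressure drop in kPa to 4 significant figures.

Hydraulic diameter D_h = 4A/P = D_o - D_i = 0.2773 - 0.1508 = 0.1265 m.
Re = ρVD_h/μ = 1025·0.05368·0.1265/0.00104 = 6693.
ε/D_h = 0.0002/0.1265 = 0.00158; Haaland gives 1/√f = -1.8 log₁₀[0.000182+0.00103] = 5.249, so f = 0.03629.
ΔP = f(L/D_h)(ρV²/2) = 0.03629·151/0.1265·1.477 = 63.98 Pa.
ΔP = 0.06398 kPa.

ΔP ≈ 0.06398 kPa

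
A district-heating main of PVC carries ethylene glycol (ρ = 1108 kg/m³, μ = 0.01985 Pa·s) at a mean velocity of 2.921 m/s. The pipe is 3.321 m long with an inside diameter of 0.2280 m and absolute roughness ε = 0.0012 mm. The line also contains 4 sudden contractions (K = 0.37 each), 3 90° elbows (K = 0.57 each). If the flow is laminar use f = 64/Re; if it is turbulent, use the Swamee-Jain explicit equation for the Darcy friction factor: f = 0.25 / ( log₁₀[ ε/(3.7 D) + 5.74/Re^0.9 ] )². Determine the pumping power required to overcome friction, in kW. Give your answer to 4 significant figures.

P ≈ 1.981 kW

Reynolds number Re = ρVD/μ = 1108 · 2.921 · 0.228 / 0.0198 = 3.717e+04.
Re > 4000 → turbulent. Relative roughness ε/D = 1.2e-06/0.228 = 5.26e-06. Swamee-Jain: f = 0.25/(log₁₀[5.26e-06/3.7 + 5.74/3.717e+04^0.9])² = 0.25/(log₁₀[1.42e-06 + 0.000442])² = 0.25/(-3.353)² = 0.02224.
Total minor-loss coefficient ΣK = 4·0.37 + 3·0.57 = 3.19.
ΔP = [f·L/D + ΣK]·(ρV²/2) = [0.02224·3.321/0.228 + 3.19]·(1108·2.921²/2) = [0.3239 + 3.19]·4727 = 1.661e+04 Pa.
Q = V·A = 2.921·0.04083 = 0.1193 m³/s.
Pumping power P = QΔP = 0.1193·1.661e+04 = 1980.9 W = 1.981 kW.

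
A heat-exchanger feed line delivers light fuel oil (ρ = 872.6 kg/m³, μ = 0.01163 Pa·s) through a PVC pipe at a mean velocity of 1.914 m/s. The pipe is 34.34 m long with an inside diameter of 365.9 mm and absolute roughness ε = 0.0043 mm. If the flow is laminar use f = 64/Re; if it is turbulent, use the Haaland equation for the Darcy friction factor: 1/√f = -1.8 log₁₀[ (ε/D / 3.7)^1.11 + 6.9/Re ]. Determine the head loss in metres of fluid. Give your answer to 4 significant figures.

h_f ≈ 0.3594 m

Reynolds number Re = ρVD/μ = 872.6 · 1.914 · 0.3659 / 0.0116 = 5.255e+04.
Re > 4000 → turbulent. Relative roughness ε/D = 4.3e-06/0.3659 = 1.18e-05. Haaland: 1/√f = -1.8 log₁₀[(1.18e-05/3.7)^1.11 + 6.9/5.255e+04] = -1.8 log₁₀[7.89e-07 + 0.000131] = 6.982, so f = 0.02051.
Darcy-Weisbach: ΔP = f(L/D)(ρV²/2) = 0.02051·(34.34/0.3659)·(872.6·1.914²/2) = 0.02051·93.85·1598 = 3077 Pa.
Head loss h_f = ΔP/(ρg) = 3077/(872.6·9.81) = 0.3594 m.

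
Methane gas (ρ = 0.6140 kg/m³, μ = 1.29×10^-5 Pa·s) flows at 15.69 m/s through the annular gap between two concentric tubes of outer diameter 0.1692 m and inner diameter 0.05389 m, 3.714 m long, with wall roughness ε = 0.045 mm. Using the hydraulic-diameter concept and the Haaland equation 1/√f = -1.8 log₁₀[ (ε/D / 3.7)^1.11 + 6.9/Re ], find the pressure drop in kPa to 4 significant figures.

Hydraulic diameter D_h = 4A/P = D_o - D_i = 0.1692 - 0.05389 = 0.1153 m.
Re = ρVD_h/μ = 0.614·15.69·0.1153/1.29e-05 = 8.611e+04.
ε/D_h = 4.5e-05/0.1153 = 0.00039; Haaland gives 1/√f = -1.8 log₁₀[3.85e-05+8.01e-05] = 7.066, so f = 0.02003.
ΔP = f(L/D_h)(ρV²/2) = 0.02003·3.714/0.1153·75.58 = 48.75 Pa.
ΔP = 0.04875 kPa.

ΔP ≈ 0.04875 kPa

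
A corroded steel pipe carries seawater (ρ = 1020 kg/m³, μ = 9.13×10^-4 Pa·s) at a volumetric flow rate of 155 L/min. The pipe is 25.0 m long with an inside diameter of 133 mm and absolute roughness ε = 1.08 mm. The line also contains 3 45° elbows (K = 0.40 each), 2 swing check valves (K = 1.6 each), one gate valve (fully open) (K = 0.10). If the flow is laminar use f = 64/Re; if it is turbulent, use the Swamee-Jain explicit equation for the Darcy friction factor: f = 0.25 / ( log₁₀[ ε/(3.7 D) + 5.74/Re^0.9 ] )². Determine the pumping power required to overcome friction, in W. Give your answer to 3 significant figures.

Q = 155 L/min = 155/60000 = 0.002583 m³/s.
Cross-sectional area A = πD²/4 = π(0.133)²/4 = 0.01389 m²; mean velocity V = Q/A = 0.002583/0.01389 = 0.1859 m/s.
Reynolds number Re = ρVD/μ = 1020 · 0.1859 · 0.133 / 0.000913 = 2.763e+04.
Re > 4000 → turbulent. Relative roughness ε/D = 0.00108/0.133 = 0.00812. Swamee-Jain: f = 0.25/(log₁₀[0.00812/3.7 + 5.74/2.763e+04^0.9])² = 0.25/(log₁₀[0.00219 + 0.000578])² = 0.25/(-2.557)² = 0.03823.
Total minor-loss coefficient ΣK = 3·0.4 + 2·1.6 + 1·0.1 = 4.5.
ΔP = [f·L/D + ΣK]·(ρV²/2) = [0.03823·25/0.133 + 4.5]·(1020·0.1859²/2) = [7.186 + 4.5]·17.63 = 206.1 Pa.
Pumping power P = QΔP = 0.002583·206.1 = 0.5324 W = 0.532 W.

P ≈ 0.532 W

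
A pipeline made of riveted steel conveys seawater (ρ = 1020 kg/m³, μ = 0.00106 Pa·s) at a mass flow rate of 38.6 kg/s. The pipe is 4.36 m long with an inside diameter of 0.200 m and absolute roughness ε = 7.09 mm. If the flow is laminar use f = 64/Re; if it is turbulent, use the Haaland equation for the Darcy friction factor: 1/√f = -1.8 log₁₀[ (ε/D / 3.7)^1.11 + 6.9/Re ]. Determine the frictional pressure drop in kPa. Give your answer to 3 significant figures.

A = πD²/4 = π(0.2)²/4 = 0.03142 m²; mean velocity V = ṁ/(ρA) = 38.6/(1020 · 0.03142) = 1.205 m/s.
Reynolds number Re = ρVD/μ = 1020 · 1.205 · 0.2 / 0.00106 = 2.318e+05.
Re > 4000 → turbulent. Relative roughness ε/D = 0.00709/0.2 = 0.0354. Haaland: 1/√f = -1.8 log₁₀[(0.0354/3.7)^1.11 + 6.9/2.318e+05] = -1.8 log₁₀[0.00575 + 2.98e-05] = 4.029, so f = 0.0616.
Darcy-Weisbach: ΔP = f(L/D)(ρV²/2) = 0.0616·(4.36/0.2)·(1020·1.205²/2) = 0.0616·21.8·740 = 993.8 Pa.
ΔP = 993.8 Pa = 0.994 kPa.

ΔP ≈ 0.994 kPa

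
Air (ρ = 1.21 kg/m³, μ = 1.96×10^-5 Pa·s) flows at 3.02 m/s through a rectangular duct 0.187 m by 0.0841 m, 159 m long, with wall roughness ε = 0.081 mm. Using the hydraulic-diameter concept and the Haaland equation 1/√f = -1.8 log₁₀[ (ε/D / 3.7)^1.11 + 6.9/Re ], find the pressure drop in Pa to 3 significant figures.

ΔP ≈ 201 Pa

Hydraulic diameter D_h = 4A/P = 4·(0.187·0.0841)/(2·(0.187+0.0841)) = 0.06291/0.5422 = 0.116 m.
Re = ρVD_h/μ = 1.21·3.02·0.116/1.96e-05 = 2.163e+04.
ε/D_h = 8.1e-05/0.116 = 0.000698; Haaland gives 1/√f = -1.8 log₁₀[7.35e-05+0.000319] = 6.131, so f = 0.0266.
ΔP = f(L/D_h)(ρV²/2) = 0.0266·159/0.116·5.518 = 201.2 Pa.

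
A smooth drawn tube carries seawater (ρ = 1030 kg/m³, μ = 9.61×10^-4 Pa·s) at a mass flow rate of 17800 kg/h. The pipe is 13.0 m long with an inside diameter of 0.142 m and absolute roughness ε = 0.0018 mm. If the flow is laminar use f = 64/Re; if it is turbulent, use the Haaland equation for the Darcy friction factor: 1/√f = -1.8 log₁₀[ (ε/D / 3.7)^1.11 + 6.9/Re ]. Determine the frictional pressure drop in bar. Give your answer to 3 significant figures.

ṁ = 17800 kg/h = 17800/3600 = 4.944 kg/s.
A = πD²/4 = π(0.142)²/4 = 0.01584 m²; mean velocity V = ṁ/(ρA) = 4.944/(1030 · 0.01584) = 0.3031 m/s.
Reynolds number Re = ρVD/μ = 1030 · 0.3031 · 0.142 / 0.000961 = 4.613e+04.
Re > 4000 → turbulent. Relative roughness ε/D = 1.8e-06/0.142 = 1.27e-05. Haaland: 1/√f = -1.8 log₁₀[(1.27e-05/3.7)^1.11 + 6.9/4.613e+04] = -1.8 log₁₀[8.58e-07 + 0.00015] = 6.881, so f = 0.02112.
Darcy-Weisbach: ΔP = f(L/D)(ρV²/2) = 0.02112·(13/0.142)·(1030·0.3031²/2) = 0.02112·91.55·47.32 = 91.5 Pa.
ΔP = 91.5 Pa = 9.15×10^-4 bar.

ΔP ≈ 9.15×10^-4 bar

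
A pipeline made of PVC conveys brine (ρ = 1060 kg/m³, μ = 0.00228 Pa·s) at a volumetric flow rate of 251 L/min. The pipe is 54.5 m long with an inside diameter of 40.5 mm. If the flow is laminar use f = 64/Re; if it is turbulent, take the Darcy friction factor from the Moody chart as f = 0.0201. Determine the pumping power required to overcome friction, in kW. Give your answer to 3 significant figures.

P ≈ 0.632 kW

Q = 251 L/min = 251/60000 = 0.004183 m³/s.
Cross-sectional area A = πD²/4 = π(0.0405)²/4 = 0.001288 m²; mean velocity V = Q/A = 0.004183/0.001288 = 3.247 m/s.
Reynolds number Re = ρVD/μ = 1060 · 3.247 · 0.0405 / 0.00228 = 6.114e+04.
Re > 4000 → turbulent; use the Moody-chart value f = 0.0201.
Darcy-Weisbach: ΔP = f(L/D)(ρV²/2) = 0.0201·(54.5/0.0405)·(1060·3.247²/2) = 0.0201·1346·5589 = 1.512e+05 Pa.
Pumping power P = QΔP = 0.004183·1.512e+05 = 632.4 W = 0.632 kW.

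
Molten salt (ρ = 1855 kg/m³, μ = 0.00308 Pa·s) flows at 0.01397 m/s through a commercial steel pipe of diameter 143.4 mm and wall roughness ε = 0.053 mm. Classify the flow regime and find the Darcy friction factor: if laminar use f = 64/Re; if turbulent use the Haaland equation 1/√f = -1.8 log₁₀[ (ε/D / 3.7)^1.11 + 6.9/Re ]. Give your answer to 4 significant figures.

f ≈ 0.05304

Re = ρVD/μ = 1855·0.01397·0.1434/0.00308 = 1207.
Re < 2300 → laminar, so f = 64/Re = 0.05304 (roughness is irrelevant in laminar flow).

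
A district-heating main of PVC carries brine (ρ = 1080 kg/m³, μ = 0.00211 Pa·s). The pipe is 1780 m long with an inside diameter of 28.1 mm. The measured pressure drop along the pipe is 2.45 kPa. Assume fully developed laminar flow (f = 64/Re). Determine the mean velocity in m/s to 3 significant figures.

For laminar flow, f = 64/Re with Re = ρVD/μ, so Darcy-Weisbach reduces to ΔP = 32μLV/D². Solving for V: V = ΔP·D²/(32μL) = 2450·(0.0281)²/(32·0.00211·1780) = 0.0161 m/s.
Check: Re = ρVD/μ = 1080·0.0161·0.0281/0.00211 = 231.5 < 2300, so the laminar assumption holds.

V ≈ 0.0161 m/s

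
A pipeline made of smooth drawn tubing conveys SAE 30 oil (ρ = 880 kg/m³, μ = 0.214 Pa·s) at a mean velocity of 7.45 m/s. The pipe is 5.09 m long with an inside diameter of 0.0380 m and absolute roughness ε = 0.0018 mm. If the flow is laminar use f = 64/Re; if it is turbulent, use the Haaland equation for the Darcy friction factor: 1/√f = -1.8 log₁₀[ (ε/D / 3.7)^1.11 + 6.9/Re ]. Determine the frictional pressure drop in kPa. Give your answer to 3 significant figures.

Reynolds number Re = ρVD/μ = 880 · 7.45 · 0.038 / 0.214 = 1164.
Re < 2300 → laminar flow, so f = 64/Re = 64/1164 = 0.05498 (the turbulent correlation is not needed).
Darcy-Weisbach: ΔP = f(L/D)(ρV²/2) = 0.05498·(5.09/0.038)·(880·7.45²/2) = 0.05498·133.9·2.442e+04 = 1.798e+05 Pa.
ΔP = 1.798e+05 Pa = 180 kPa.

ΔP ≈ 180 kPa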